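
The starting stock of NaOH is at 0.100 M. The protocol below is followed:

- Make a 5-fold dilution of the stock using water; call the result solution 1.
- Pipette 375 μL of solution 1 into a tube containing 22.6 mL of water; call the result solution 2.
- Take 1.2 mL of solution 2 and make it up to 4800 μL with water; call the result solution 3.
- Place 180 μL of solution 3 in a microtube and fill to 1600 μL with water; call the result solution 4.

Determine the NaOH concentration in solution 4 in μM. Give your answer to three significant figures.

Step 1: 5-fold → factor 5
Step 2: 375 μL + 22.6 mL = 22975 μL total → factor 22975/375 = 61.267
Step 3: 1.2 mL brought to 4800 μL → factor 4.8/1.2 = 4
Step 4: 180 μL brought to 1600 μL → factor 1600/180 = 8.8889
Overall dilution factor = 5 × 61.267 × 4 × 8.8889 = 10892
Final = 0.100 M / 10892 = 9.181 × 10^-6 M = 9.18 μM

9.18 μM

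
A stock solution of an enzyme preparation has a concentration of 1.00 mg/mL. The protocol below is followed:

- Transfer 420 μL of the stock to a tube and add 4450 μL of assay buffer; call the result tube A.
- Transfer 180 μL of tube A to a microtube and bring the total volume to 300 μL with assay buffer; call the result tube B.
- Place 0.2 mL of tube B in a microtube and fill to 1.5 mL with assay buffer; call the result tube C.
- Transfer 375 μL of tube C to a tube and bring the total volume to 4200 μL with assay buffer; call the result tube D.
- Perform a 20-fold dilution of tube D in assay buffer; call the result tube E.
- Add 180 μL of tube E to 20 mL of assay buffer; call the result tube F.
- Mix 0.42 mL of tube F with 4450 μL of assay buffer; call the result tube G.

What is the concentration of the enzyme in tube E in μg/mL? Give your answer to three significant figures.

Step 1: 420 μL + 4450 μL = 4870 μL total → factor 4870/420 = 11.595
Step 2: 180 μL brought to 300 μL → factor 300/180 = 1.6667
Step 3: 0.2 mL brought to 1.5 mL → factor 1.5/0.2 = 7.5
Step 4: 375 μL brought to 4200 μL → factor 4200/375 = 11.2
Step 5: 20-fold → factor 20
Dilution factor through tube E = 11.595 × 1.6667 × 7.5 × 11.2 × 20 = 32467
[tube E] = 1.00 mg/mL / 32467 = 3.080 × 10^-5 mg/mL = 0.0308 μg/mL

0.0308 μg/mL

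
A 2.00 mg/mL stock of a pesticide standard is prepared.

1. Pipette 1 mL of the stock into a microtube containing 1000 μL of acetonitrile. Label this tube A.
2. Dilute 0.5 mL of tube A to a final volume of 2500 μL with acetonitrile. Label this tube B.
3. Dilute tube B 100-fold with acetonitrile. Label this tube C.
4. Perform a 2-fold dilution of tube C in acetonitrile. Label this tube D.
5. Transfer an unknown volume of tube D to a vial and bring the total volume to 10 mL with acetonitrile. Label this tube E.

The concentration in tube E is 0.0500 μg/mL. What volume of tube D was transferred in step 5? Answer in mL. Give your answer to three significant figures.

0.500 mL

Step 1: 1 mL + 1000 μL = 2 mL total → factor 2/1 = 2
Step 2: 0.5 mL brought to 2500 μL → factor 2.5/0.5 = 5
Step 3: 100-fold → factor 100
Step 4: 2-fold → factor 2
Step 5: v brought to 10 mL → factor = 10 mL/v
Product of known-step factors = 2000
Overall factor = 2.00 mg/mL / (0.0500 μg/mL) = 40000
Step-5 factor = 40000 / 2000 = 20
v = 10 mL / 20 = 0.500 mL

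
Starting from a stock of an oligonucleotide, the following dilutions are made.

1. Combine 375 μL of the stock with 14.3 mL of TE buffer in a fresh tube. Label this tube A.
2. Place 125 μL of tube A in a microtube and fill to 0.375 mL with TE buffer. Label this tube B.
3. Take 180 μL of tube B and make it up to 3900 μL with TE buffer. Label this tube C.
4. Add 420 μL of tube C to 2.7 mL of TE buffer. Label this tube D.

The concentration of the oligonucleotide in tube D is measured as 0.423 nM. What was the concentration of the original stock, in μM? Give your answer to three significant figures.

Step 1: 375 μL + 14.3 mL = 14675 μL total → factor 14675/375 = 39.133
Step 2: 125 μL brought to 0.375 mL → factor 375/125 = 3
Step 3: 180 μL brought to 3900 μL → factor 3900/180 = 21.667
Step 4: 420 μL + 2.7 mL = 3120 μL total → factor 3120/420 = 7.4286
Overall dilution factor = 39.133 × 3 × 21.667 × 7.4286 = 18896
Stock = 0.423 nM × 18896 = 7993 nM = 7.99 μM

7.99 μM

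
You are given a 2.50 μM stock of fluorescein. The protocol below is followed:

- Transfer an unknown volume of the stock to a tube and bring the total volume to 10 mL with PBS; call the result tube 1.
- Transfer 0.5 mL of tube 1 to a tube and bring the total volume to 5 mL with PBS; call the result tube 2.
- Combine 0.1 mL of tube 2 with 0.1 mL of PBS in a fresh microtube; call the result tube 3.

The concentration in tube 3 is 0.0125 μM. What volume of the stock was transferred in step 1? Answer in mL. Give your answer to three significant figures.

1.00 mL

Step 1: v brought to 10 mL → factor = 10 mL/v
Step 2: 0.5 mL brought to 5 mL → factor 5/0.5 = 10
Step 3: 0.1 mL + 0.1 mL = 0.2 mL total → factor 0.2/0.1 = 2
Product of known-step factors = 20
Overall factor = 2.50 μM / (0.0125 μM) = 200
Step-1 factor = 200 / 20 = 10
v = 10 mL / 10 = 1.00 mL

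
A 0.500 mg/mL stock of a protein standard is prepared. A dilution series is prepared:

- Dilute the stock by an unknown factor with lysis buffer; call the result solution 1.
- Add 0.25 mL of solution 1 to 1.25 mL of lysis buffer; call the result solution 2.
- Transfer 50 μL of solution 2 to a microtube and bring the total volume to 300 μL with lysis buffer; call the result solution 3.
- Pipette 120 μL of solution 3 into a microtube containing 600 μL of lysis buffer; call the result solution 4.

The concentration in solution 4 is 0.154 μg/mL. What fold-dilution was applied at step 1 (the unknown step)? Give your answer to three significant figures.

Step 1: unknown factor x
Step 2: 0.25 mL + 1.25 mL = 1.5 mL total → factor 1.5/0.25 = 6
Step 3: 50 μL brought to 300 μL → factor 300/50 = 6
Step 4: 120 μL + 600 μL = 720 μL total → factor 720/120 = 6
Product of known-step factors = 216
Overall factor = 0.500 mg/mL / (0.154 μg/mL) = 3246.8
x = 3246.8 / 216 = 15.0

15.0-fold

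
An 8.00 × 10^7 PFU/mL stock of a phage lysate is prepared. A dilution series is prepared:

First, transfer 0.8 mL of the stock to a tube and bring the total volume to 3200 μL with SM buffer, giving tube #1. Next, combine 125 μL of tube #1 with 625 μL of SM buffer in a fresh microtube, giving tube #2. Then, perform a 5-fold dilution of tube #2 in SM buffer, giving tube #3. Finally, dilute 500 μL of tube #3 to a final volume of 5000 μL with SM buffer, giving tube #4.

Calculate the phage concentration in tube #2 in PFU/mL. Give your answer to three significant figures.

Step 1: 0.8 mL brought to 3200 μL → factor 3.2/0.8 = 4
Step 2: 125 μL + 625 μL = 750 μL total → factor 750/125 = 6
Dilution factor through tube #2 = 4 × 6 = 24
[tube #2] = 8.00 × 10^7 PFU/mL / 24 = 3.33 × 10^6 PFU/mL

3.33 × 10^6 PFU/mL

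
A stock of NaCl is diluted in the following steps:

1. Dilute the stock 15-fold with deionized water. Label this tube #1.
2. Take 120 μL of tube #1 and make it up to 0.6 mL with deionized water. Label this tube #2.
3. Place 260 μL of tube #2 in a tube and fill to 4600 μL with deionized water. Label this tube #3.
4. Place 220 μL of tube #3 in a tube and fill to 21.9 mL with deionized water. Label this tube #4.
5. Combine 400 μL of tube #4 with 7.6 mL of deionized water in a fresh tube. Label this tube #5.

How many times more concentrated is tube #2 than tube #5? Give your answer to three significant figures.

Step 1: 15-fold → factor 15
Step 2: 120 μL brought to 0.6 mL → factor 600/120 = 5
Step 3: 260 μL brought to 4600 μL → factor 4600/260 = 17.692
Step 4: 220 μL brought to 21.9 mL → factor 21900/220 = 99.545
Step 5: 400 μL + 7.6 mL = 8000 μL total → factor 8000/400 = 20
Dilution factor to tube #2 = 75; to tube #5 = 2.6418 × 10^6
[tube #2]/[tube #5] = (factor to tube #5)/(factor to tube #2) = 2.6418 × 10^6/75 = 3.52 × 10^4

3.52 × 10^4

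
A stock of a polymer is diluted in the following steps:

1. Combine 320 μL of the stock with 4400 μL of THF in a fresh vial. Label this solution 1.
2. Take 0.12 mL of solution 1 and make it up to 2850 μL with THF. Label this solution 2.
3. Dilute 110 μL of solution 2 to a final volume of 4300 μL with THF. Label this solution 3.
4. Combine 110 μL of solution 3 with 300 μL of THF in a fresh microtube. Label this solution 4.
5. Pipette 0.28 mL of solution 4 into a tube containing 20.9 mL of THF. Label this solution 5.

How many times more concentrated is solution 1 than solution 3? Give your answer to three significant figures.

928

Step 1: 320 μL + 4400 μL = 4720 μL total → factor 4720/320 = 14.75
Step 2: 0.12 mL brought to 2850 μL → factor 2.85/0.12 = 23.75
Step 3: 110 μL brought to 4300 μL → factor 4300/110 = 39.091
Dilution factor to solution 1 = 14.75; to solution 3 = 13694
[solution 1]/[solution 3] = (factor to solution 3)/(factor to solution 1) = 13694/14.75 = 928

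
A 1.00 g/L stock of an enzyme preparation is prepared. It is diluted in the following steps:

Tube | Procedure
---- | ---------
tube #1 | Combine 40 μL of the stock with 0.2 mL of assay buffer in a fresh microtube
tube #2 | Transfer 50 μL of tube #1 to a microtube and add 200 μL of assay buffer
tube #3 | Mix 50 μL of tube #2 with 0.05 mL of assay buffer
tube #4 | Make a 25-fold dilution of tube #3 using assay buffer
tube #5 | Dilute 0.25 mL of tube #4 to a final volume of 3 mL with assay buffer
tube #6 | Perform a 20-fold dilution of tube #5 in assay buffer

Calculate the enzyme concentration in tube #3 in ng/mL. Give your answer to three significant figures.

1.67 × 10^4 ng/mL

Step 1: 40 μL + 0.2 mL = 240 μL total → factor 240/40 = 6
Step 2: 50 μL + 200 μL = 250 μL total → factor 250/50 = 5
Step 3: 50 μL + 0.05 mL = 100 μL total → factor 100/50 = 2
Dilution factor through tube #3 = 6 × 5 × 2 = 60
[tube #3] = 1.00 g/L / 60 = 0.01667 g/L = 1.67 × 10^4 ng/mL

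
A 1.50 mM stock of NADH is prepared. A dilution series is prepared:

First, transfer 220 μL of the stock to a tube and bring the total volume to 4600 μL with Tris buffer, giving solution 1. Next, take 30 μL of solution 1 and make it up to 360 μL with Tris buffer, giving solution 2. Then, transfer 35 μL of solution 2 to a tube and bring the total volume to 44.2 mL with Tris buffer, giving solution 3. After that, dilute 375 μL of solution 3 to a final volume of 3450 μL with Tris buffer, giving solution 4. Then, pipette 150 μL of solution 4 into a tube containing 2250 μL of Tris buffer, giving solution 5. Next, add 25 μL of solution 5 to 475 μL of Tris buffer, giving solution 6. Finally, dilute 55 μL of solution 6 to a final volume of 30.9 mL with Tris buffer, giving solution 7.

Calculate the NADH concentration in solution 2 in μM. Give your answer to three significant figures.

Step 1: 220 μL brought to 4600 μL → factor 4600/220 = 20.909
Step 2: 30 μL brought to 360 μL → factor 360/30 = 12
Dilution factor through solution 2 = 20.909 × 12 = 250.91
[solution 2] = 1.50 mM / 250.91 = 0.005978 mM = 5.98 μM

5.98 μM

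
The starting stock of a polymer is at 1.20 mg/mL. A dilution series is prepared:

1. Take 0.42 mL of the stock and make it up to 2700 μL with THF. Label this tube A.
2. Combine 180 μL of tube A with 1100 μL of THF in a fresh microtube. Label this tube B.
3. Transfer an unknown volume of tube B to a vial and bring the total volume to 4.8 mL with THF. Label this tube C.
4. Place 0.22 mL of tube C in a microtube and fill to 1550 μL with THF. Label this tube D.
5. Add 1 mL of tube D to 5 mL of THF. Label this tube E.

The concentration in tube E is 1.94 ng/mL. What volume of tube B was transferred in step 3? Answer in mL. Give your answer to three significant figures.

0.0150 mL

Step 1: 0.42 mL brought to 2700 μL → factor 2.7/0.42 = 6.4286
Step 2: 180 μL + 1100 μL = 1280 μL total → factor 1280/180 = 7.1111
Step 3: v brought to 4.8 mL → factor = 4.8 mL/v
Step 4: 0.22 mL brought to 1550 μL → factor 1.55/0.22 = 7.0455
Step 5: 1 mL + 5 mL = 6 mL total → factor 6/1 = 6
Product of known-step factors = 1932.5
Overall factor = 1.20 mg/mL / (1.94 ng/mL) = 6.1856 × 10^5
Step-3 factor = 6.1856 × 10^5 / 1932.5 = 320.09
v = 4.8 mL / 320.09 = 0.0150 mL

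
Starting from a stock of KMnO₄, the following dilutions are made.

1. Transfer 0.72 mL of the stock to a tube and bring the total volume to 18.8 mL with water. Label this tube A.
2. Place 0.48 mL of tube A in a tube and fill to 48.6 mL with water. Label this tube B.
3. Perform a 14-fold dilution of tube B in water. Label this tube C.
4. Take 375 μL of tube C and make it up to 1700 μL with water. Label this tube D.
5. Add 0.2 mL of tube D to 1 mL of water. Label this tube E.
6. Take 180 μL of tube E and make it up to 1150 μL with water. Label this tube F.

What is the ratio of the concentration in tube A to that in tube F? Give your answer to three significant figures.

Step 1: 0.72 mL brought to 18.8 mL → factor 18.8/0.72 = 26.111
Step 2: 0.48 mL brought to 48.6 mL → factor 48.6/0.48 = 101.25
Step 3: 14-fold → factor 14
Step 4: 375 μL brought to 1700 μL → factor 1700/375 = 4.5333
Step 5: 0.2 mL + 1 mL = 1.2 mL total → factor 1.2/0.2 = 6
Step 6: 180 μL brought to 1150 μL → factor 1150/180 = 6.3889
Dilution factor to tube A = 26.111; to tube F = 6.432 × 10^6
[tube A]/[tube F] = (factor to tube F)/(factor to tube A) = 6.432 × 10^6/26.111 = 2.46 × 10^5

2.46 × 10^5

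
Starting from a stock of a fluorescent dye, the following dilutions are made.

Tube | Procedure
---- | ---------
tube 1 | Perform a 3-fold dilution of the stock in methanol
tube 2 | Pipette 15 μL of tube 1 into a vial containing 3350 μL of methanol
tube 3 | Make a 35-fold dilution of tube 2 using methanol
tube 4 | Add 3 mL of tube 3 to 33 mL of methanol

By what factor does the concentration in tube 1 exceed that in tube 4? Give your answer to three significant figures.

Step 1: 3-fold → factor 3
Step 2: 15 μL + 3350 μL = 3365 μL total → factor 3365/15 = 224.33
Step 3: 35-fold → factor 35
Step 4: 3 mL + 33 mL = 36 mL total → factor 36/3 = 12
Dilution factor to tube 1 = 3; to tube 4 = 2.8266 × 10^5
[tube 1]/[tube 4] = (factor to tube 4)/(factor to tube 1) = 2.8266 × 10^5/3 = 9.42 × 10^4

9.42 × 10^4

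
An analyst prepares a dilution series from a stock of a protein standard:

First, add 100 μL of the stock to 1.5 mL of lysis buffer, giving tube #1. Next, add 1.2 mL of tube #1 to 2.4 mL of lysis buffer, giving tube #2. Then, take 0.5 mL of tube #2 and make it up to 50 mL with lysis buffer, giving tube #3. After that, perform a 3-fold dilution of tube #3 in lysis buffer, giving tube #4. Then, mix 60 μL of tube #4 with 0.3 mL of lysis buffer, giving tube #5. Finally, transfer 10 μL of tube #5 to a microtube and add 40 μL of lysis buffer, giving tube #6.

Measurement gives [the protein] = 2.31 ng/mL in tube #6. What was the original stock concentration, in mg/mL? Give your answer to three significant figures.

Step 1: 100 μL + 1.5 mL = 1600 μL total → factor 1600/100 = 16
Step 2: 1.2 mL + 2.4 mL = 3.6 mL total → factor 3.6/1.2 = 3
Step 3: 0.5 mL brought to 50 mL → factor 50/0.5 = 100
Step 4: 3-fold → factor 3
Step 5: 60 μL + 0.3 mL = 360 μL total → factor 360/60 = 6
Step 6: 10 μL + 40 μL = 50 μL total → factor 50/10 = 5
Overall dilution factor = 16 × 3 × 100 × 3 × 6 × 5 = 4.32 × 10^5
Stock = 2.31 ng/mL × 4.32 × 10^5 = 9.979 × 10^5 ng/mL = 0.998 mg/mL

0.998 mg/mL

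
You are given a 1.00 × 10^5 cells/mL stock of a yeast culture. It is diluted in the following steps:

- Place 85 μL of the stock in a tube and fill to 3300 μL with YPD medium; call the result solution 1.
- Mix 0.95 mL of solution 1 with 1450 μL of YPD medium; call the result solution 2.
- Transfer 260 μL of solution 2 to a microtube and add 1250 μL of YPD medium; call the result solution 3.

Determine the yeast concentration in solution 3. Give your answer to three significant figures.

Step 1: 85 μL brought to 3300 μL → factor 3300/85 = 38.824
Step 2: 0.95 mL + 1450 μL = 2.4 mL total → factor 2.4/0.95 = 2.5263
Step 3: 260 μL + 1250 μL = 1510 μL total → factor 1510/260 = 5.8077
Overall dilution factor = 38.824 × 2.5263 × 5.8077 = 569.62
Final = 1.00 × 10^5 cells/mL / 569.62 = 176 cells/mL

176 cells/mL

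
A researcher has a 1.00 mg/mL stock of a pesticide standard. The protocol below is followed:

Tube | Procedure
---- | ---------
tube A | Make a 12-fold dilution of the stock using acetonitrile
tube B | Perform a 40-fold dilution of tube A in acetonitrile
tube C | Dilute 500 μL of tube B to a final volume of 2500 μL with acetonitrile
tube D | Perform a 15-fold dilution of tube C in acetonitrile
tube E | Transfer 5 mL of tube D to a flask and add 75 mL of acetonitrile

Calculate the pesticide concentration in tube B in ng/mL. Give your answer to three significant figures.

Step 1: 12-fold → factor 12
Step 2: 40-fold → factor 40
Dilution factor through tube B = 12 × 40 = 480
[tube B] = 1.00 mg/mL / 480 = 0.002083 mg/mL = 2.08 × 10^3 ng/mL

2.08 × 10^3 ng/mL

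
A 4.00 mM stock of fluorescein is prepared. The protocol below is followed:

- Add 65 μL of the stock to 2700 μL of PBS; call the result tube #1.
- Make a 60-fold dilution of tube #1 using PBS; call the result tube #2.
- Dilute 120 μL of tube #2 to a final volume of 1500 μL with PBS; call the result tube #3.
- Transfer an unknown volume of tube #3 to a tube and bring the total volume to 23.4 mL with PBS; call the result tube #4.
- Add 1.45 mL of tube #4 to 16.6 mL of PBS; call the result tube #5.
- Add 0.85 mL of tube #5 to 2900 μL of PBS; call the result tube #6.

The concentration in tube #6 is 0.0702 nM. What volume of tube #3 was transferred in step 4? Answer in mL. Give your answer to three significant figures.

0.720 mL

Step 1: 65 μL + 2700 μL = 2765 μL total → factor 2765/65 = 42.538
Step 2: 60-fold → factor 60
Step 3: 120 μL brought to 1500 μL → factor 1500/120 = 12.5
Step 4: v brought to 23.4 mL → factor = 23.4 mL/v
Step 5: 1.45 mL + 16.6 mL = 18.05 mL total → factor 18.05/1.45 = 12.448
Step 6: 0.85 mL + 2900 μL = 3.75 mL total → factor 3.75/0.85 = 4.4118
Product of known-step factors = 1.7521 × 10^6
Overall factor = 4.00 mM / (0.0702 nM) = 5.698 × 10^7
Step-4 factor = 5.698 × 10^7 / 1.7521 × 10^6 = 32.521
v = 23.4 mL / 32.521 = 0.720 mL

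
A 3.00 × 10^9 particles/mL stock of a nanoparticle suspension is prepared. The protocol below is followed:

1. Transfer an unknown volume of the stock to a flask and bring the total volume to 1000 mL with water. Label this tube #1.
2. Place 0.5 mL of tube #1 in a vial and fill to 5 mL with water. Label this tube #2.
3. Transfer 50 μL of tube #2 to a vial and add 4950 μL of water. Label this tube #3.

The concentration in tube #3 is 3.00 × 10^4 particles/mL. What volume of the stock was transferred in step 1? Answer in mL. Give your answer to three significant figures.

Step 1: v brought to 1000 mL → factor = 1000 mL/v
Step 2: 0.5 mL brought to 5 mL → factor 5/0.5 = 10
Step 3: 50 μL + 4950 μL = 5000 μL total → factor 5000/50 = 100
Product of known-step factors = 1000
Overall factor = 3.00 × 10^9 particles/mL / (3.00 × 10^4 particles/mL) = 1 × 10^5
Step-1 factor = 1 × 10^5 / 1000 = 100
v = 1000 mL / 100 = 10.0 mL

10.0 mL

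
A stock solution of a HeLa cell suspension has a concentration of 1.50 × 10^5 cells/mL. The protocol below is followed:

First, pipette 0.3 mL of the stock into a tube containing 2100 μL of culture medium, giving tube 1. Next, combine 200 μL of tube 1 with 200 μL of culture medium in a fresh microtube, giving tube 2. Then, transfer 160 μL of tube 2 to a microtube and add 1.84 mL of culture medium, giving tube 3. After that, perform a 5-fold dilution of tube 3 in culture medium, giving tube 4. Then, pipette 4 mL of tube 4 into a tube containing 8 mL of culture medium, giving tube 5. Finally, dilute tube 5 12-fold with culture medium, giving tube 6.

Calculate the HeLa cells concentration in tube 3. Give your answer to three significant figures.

Step 1: 0.3 mL + 2100 μL = 2.4 mL total → factor 2.4/0.3 = 8
Step 2: 200 μL + 200 μL = 400 μL total → factor 400/200 = 2
Step 3: 160 μL + 1.84 mL = 2000 μL total → factor 2000/160 = 12.5
Dilution factor through tube 3 = 8 × 2 × 12.5 = 200
[tube 3] = 1.50 × 10^5 cells/mL / 200 = 750 cells/mL

750 cells/mL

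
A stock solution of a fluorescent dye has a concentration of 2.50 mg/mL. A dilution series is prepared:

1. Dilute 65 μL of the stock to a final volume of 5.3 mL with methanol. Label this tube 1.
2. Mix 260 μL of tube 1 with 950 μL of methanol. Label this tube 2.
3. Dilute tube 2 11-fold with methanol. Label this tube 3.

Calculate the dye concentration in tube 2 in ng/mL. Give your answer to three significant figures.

Step 1: 65 μL brought to 5.3 mL → factor 5300/65 = 81.538
Step 2: 260 μL + 950 μL = 1210 μL total → factor 1210/260 = 4.6538
Dilution factor through tube 2 = 81.538 × 4.6538 = 379.47
[tube 2] = 2.50 mg/mL / 379.47 = 0.006588 mg/mL = 6.59 × 10^3 ng/mL

6.59 × 10^3 ng/mL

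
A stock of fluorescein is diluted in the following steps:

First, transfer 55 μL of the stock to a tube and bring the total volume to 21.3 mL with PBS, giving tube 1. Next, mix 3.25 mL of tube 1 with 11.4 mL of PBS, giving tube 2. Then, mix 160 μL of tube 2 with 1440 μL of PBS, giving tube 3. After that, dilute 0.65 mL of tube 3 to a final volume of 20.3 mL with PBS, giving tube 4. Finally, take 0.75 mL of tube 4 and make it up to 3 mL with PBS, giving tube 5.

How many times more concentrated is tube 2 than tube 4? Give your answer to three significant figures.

Step 1: 55 μL brought to 21.3 mL → factor 21300/55 = 387.27
Step 2: 3.25 mL + 11.4 mL = 14.65 mL total → factor 14.65/3.25 = 4.5077
Step 3: 160 μL + 1440 μL = 1600 μL total → factor 1600/160 = 10
Step 4: 0.65 mL brought to 20.3 mL → factor 20.3/0.65 = 31.231
Dilution factor to tube 2 = 1745.7; to tube 4 = 5.452 × 10^5
[tube 2]/[tube 4] = (factor to tube 4)/(factor to tube 2) = 5.452 × 10^5/1745.7 = 312

312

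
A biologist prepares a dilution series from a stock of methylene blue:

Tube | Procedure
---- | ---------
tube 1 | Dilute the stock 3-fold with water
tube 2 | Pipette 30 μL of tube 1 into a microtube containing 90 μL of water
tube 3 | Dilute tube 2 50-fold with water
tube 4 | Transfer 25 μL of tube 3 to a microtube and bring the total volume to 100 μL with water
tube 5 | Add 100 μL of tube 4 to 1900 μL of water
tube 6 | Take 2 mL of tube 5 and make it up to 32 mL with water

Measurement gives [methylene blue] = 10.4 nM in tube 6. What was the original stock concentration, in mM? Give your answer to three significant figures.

7.99 mM

Step 1: 3-fold → factor 3
Step 2: 30 μL + 90 μL = 120 μL total → factor 120/30 = 4
Step 3: 50-fold → factor 50
Step 4: 25 μL brought to 100 μL → factor 100/25 = 4
Step 5: 100 μL + 1900 μL = 2000 μL total → factor 2000/100 = 20
Step 6: 2 mL brought to 32 mL → factor 32/2 = 16
Overall dilution factor = 3 × 4 × 50 × 4 × 20 × 16 = 7.68 × 10^5
Stock = 10.4 nM × 7.68 × 10^5 = 7.987 × 10^6 nM = 7.99 mM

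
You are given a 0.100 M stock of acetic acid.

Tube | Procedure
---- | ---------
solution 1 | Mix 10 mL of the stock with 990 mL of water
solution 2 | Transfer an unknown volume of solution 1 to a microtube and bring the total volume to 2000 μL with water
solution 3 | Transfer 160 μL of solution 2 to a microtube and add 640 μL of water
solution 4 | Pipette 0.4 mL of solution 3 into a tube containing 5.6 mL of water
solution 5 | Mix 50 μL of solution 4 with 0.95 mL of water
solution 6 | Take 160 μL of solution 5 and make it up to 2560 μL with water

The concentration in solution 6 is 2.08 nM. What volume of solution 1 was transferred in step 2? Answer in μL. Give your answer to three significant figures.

99.8 μL

Step 1: 10 mL + 990 mL = 1000 mL total → factor 1000/10 = 100
Step 2: v brought to 2000 μL → factor = 2000 μL/v
Step 3: 160 μL + 640 μL = 800 μL total → factor 800/160 = 5
Step 4: 0.4 mL + 5.6 mL = 6 mL total → factor 6/0.4 = 15
Step 5: 50 μL + 0.95 mL = 1000 μL total → factor 1000/50 = 20
Step 6: 160 μL brought to 2560 μL → factor 2560/160 = 16
Product of known-step factors = 2.4 × 10^6
Overall factor = 0.100 M / (2.08 nM) = 4.8077 × 10^7
Step-2 factor = 4.8077 × 10^7 / 2.4 × 10^6 = 20.032
v = 2000 μL / 20.032 = 99.8 μL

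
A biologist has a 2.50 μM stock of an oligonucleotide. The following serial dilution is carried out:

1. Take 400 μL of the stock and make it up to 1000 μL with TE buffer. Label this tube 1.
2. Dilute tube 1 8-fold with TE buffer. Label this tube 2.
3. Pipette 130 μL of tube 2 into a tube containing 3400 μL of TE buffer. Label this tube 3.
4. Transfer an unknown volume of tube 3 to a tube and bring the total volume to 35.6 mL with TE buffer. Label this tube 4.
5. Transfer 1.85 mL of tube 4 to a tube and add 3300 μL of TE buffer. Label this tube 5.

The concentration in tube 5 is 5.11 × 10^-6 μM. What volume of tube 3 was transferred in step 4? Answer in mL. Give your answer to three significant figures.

Step 1: 400 μL brought to 1000 μL → factor 1000/400 = 2.5
Step 2: 8-fold → factor 8
Step 3: 130 μL + 3400 μL = 3530 μL total → factor 3530/130 = 27.154
Step 4: v brought to 35.6 mL → factor = 35.6 mL/v
Step 5: 1.85 mL + 3300 μL = 5.15 mL total → factor 5.15/1.85 = 2.7838
Product of known-step factors = 1511.8
Overall factor = 2.50 μM / (5.11 × 10^-6 μM) = 4.8924 × 10^5
Step-4 factor = 4.8924 × 10^5 / 1511.8 = 323.61
v = 35.6 mL / 323.61 = 0.110 mL

0.110 mL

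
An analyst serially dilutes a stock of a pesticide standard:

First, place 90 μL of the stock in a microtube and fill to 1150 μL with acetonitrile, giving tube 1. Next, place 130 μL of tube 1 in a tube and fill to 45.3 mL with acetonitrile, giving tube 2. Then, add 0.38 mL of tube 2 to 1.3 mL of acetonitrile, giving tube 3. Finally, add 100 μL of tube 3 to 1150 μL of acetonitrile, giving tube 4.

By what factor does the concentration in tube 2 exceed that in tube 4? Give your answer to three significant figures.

Step 1: 90 μL brought to 1150 μL → factor 1150/90 = 12.778
Step 2: 130 μL brought to 45.3 mL → factor 45300/130 = 348.46
Step 3: 0.38 mL + 1.3 mL = 1.68 mL total → factor 1.68/0.38 = 4.4211
Step 4: 100 μL + 1150 μL = 1250 μL total → factor 1250/100 = 12.5
Dilution factor to tube 2 = 4452.6; to tube 4 = 2.4606 × 10^5
[tube 2]/[tube 4] = (factor to tube 4)/(factor to tube 2) = 2.4606 × 10^5/4452.6 = 55.3

55.3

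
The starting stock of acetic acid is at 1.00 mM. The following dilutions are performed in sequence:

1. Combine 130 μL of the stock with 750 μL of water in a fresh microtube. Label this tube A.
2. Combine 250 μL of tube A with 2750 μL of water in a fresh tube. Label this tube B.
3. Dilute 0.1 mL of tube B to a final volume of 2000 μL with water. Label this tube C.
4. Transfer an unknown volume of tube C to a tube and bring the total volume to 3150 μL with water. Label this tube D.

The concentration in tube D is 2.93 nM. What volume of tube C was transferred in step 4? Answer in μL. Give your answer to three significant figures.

Step 1: 130 μL + 750 μL = 880 μL total → factor 880/130 = 6.7692
Step 2: 250 μL + 2750 μL = 3000 μL total → factor 3000/250 = 12
Step 3: 0.1 mL brought to 2000 μL → factor 2/0.1 = 20
Step 4: v brought to 3150 μL → factor = 3150 μL/v
Product of known-step factors = 1624.6
Overall factor = 1.00 mM / (2.93 nM) = 3.413 × 10^5
Step-4 factor = 3.413 × 10^5 / 1624.6 = 210.08
v = 3150 μL / 210.08 = 15.0 μL

15.0 μL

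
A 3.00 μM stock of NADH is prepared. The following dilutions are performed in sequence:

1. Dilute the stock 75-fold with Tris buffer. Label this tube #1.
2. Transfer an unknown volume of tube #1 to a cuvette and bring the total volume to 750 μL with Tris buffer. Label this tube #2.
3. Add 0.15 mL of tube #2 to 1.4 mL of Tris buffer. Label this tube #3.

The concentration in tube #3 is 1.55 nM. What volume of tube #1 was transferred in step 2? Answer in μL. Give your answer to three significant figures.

Step 1: 75-fold → factor 75
Step 2: v brought to 750 μL → factor = 750 μL/v
Step 3: 0.15 mL + 1.4 mL = 1.55 mL total → factor 1.55/0.15 = 10.333
Product of known-step factors = 775
Overall factor = 3.00 μM / (1.55 nM) = 1935.5
Step-2 factor = 1935.5 / 775 = 2.4974
v = 750 μL / 2.4974 = 300 μL

300 μL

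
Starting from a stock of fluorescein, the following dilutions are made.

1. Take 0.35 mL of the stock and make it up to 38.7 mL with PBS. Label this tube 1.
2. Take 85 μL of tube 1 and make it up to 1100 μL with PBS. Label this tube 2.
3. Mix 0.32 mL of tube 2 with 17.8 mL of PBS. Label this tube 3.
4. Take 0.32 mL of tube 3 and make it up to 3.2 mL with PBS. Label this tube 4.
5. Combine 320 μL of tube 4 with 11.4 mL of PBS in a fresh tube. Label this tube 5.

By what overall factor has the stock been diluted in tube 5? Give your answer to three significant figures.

Step 1: 0.35 mL brought to 38.7 mL → factor 38.7/0.35 = 110.57
Step 2: 85 μL brought to 1100 μL → factor 1100/85 = 12.941
Step 3: 0.32 mL + 17.8 mL = 18.12 mL total → factor 18.12/0.32 = 56.625
Step 4: 0.32 mL brought to 3.2 mL → factor 3.2/0.32 = 10
Step 5: 320 μL + 11.4 mL = 11720 μL total → factor 11720/320 = 36.625
Overall dilution factor = 110.57 × 12.941 × 56.625 × 10 × 36.625 = 2.9676 × 10^7

2.97 × 10^7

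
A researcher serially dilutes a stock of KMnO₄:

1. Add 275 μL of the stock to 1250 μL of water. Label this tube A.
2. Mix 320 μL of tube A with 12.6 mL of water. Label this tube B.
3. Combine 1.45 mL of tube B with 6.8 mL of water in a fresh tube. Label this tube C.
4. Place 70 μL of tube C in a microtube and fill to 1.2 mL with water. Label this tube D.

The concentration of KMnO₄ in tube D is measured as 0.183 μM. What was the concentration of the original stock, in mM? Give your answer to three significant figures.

Step 1: 275 μL + 1250 μL = 1525 μL total → factor 1525/275 = 5.5455
Step 2: 320 μL + 12.6 mL = 12920 μL total → factor 12920/320 = 40.375
Step 3: 1.45 mL + 6.8 mL = 8.25 mL total → factor 8.25/1.45 = 5.6897
Step 4: 70 μL brought to 1.2 mL → factor 1200/70 = 17.143
Overall dilution factor = 5.5455 × 40.375 × 5.6897 × 17.143 = 21838
Stock = 0.183 μM × 21838 = 3996 μM = 4.00 mM

4.00 mM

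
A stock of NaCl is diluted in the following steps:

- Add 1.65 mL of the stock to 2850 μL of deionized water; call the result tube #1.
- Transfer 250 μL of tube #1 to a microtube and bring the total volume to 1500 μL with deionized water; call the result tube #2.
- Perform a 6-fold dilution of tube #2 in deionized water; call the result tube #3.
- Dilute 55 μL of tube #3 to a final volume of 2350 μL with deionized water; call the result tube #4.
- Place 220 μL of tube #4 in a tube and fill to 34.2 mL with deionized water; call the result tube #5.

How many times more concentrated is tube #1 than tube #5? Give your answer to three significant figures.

Step 1: 1.65 mL + 2850 μL = 4.5 mL total → factor 4.5/1.65 = 2.7273
Step 2: 250 μL brought to 1500 μL → factor 1500/250 = 6
Step 3: 6-fold → factor 6
Step 4: 55 μL brought to 2350 μL → factor 2350/55 = 42.727
Step 5: 220 μL brought to 34.2 mL → factor 34200/220 = 155.45
Dilution factor to tube #1 = 2.7273; to tube #5 = 6.5214 × 10^5
[tube #1]/[tube #5] = (factor to tube #5)/(factor to tube #1) = 6.5214 × 10^5/2.7273 = 2.39 × 10^5

2.39 × 10^5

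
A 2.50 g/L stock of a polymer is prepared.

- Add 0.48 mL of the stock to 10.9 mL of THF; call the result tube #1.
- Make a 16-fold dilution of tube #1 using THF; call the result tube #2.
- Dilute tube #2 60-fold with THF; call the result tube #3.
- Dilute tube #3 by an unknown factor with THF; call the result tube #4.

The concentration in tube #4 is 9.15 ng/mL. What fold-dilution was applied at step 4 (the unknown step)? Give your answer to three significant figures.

Step 1: 0.48 mL + 10.9 mL = 11.38 mL total → factor 11.38/0.48 = 23.708
Step 2: 16-fold → factor 16
Step 3: 60-fold → factor 60
Step 4: unknown factor x
Product of known-step factors = 22760
Overall factor = 2.50 g/L / (9.15 ng/mL) = 2.7322 × 10^5
x = 2.7322 × 10^5 / 22760 = 12.0

12.0-fold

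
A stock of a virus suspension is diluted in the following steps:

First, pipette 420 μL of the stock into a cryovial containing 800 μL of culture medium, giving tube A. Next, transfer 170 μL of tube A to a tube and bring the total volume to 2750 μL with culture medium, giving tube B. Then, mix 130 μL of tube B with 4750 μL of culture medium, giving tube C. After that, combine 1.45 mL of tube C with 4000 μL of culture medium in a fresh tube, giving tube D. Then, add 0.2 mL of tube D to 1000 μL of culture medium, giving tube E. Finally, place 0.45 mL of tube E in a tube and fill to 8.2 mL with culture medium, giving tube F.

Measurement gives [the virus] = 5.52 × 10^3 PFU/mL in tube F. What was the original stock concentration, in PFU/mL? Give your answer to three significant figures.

4.00 × 10^9 PFU/mL

Step 1: 420 μL + 800 μL = 1220 μL total → factor 1220/420 = 2.9048
Step 2: 170 μL brought to 2750 μL → factor 2750/170 = 16.176
Step 3: 130 μL + 4750 μL = 4880 μL total → factor 4880/130 = 37.538
Step 4: 1.45 mL + 4000 μL = 5.45 mL total → factor 5.45/1.45 = 3.7586
Step 5: 0.2 mL + 1000 μL = 1.2 mL total → factor 1.2/0.2 = 6
Step 6: 0.45 mL brought to 8.2 mL → factor 8.2/0.45 = 18.222
Overall dilution factor = 2.9048 × 16.176 × 37.538 × 3.7586 × 6 × 18.222 = 7.2486 × 10^5
Stock = 5.52 × 10^3 PFU/mL × 7.2486 × 10^5 = 4.00 × 10^9 PFU/mL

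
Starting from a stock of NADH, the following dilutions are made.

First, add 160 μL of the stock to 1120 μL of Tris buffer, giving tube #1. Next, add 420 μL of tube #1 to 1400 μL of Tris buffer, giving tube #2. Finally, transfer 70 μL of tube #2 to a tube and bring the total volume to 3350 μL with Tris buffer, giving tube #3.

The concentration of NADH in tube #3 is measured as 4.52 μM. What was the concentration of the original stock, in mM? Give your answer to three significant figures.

7.50 mM

Step 1: 160 μL + 1120 μL = 1280 μL total → factor 1280/160 = 8
Step 2: 420 μL + 1400 μL = 1820 μL total → factor 1820/420 = 4.3333
Step 3: 70 μL brought to 3350 μL → factor 3350/70 = 47.857
Overall dilution factor = 8 × 4.3333 × 47.857 = 1659
Stock = 4.52 μM × 1659 = 7499 μM = 7.50 mM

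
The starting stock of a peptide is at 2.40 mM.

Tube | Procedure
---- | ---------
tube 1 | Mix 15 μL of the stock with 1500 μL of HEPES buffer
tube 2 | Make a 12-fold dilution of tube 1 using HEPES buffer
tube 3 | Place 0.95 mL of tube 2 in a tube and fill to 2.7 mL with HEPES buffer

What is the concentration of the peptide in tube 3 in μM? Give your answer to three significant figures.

Step 1: 15 μL + 1500 μL = 1515 μL total → factor 1515/15 = 101
Step 2: 12-fold → factor 12
Step 3: 0.95 mL brought to 2.7 mL → factor 2.7/0.95 = 2.8421
Overall dilution factor = 101 × 12 × 2.8421 = 3444.6
Final = 2.40 mM / 3444.6 = 0.0006967 mM = 0.697 μM

0.697 μM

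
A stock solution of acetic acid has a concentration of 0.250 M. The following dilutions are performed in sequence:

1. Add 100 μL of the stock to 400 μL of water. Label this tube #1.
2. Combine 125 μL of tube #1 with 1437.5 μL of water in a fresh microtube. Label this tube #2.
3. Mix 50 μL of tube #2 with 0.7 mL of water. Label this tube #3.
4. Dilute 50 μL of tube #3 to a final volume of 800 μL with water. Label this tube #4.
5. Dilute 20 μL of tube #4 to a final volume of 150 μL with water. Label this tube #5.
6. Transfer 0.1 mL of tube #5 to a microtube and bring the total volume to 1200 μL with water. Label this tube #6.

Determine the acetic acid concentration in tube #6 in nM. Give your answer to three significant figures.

Step 1: 100 μL + 400 μL = 500 μL total → factor 500/100 = 5
Step 2: 125 μL + 1437.5 μL = 1562.5 μL total → factor 1562.5/125 = 12.5
Step 3: 50 μL + 0.7 mL = 750 μL total → factor 750/50 = 15
Step 4: 50 μL brought to 800 μL → factor 800/50 = 16
Step 5: 20 μL brought to 150 μL → factor 150/20 = 7.5
Step 6: 0.1 mL brought to 1200 μL → factor 1.2/0.1 = 12
Overall dilution factor = 5 × 12.5 × 15 × 16 × 7.5 × 12 = 1.35 × 10^6
Final = 0.250 M / 1.35 × 10^6 = 1.852 × 10^-7 M = 185 nM

185 nM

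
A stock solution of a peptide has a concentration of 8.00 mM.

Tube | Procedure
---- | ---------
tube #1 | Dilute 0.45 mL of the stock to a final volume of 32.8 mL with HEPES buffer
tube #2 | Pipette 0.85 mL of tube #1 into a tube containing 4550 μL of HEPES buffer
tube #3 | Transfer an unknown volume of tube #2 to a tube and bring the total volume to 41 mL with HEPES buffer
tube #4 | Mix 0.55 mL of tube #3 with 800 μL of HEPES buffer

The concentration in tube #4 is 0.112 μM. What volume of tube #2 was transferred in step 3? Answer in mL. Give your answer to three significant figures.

0.652 mL

Step 1: 0.45 mL brought to 32.8 mL → factor 32.8/0.45 = 72.889
Step 2: 0.85 mL + 4550 μL = 5.4 mL total → factor 5.4/0.85 = 6.3529
Step 3: v brought to 41 mL → factor = 41 mL/v
Step 4: 0.55 mL + 800 μL = 1.35 mL total → factor 1.35/0.55 = 2.4545
Product of known-step factors = 1136.6
Overall factor = 8.00 mM / (0.112 μM) = 71429
Step-3 factor = 71429 / 1136.6 = 62.844
v = 41 mL / 62.844 = 0.652 mL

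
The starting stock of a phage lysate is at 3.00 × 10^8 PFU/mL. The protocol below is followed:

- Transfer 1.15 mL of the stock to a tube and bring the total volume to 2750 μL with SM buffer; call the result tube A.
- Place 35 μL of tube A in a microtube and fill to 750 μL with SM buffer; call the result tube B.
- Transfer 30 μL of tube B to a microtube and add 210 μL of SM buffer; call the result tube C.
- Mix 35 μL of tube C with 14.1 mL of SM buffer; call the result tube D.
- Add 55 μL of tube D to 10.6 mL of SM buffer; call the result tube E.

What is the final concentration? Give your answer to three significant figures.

9.35 PFU/mL

Step 1: 1.15 mL brought to 2750 μL → factor 2.75/1.15 = 2.3913
Step 2: 35 μL brought to 750 μL → factor 750/35 = 21.429
Step 3: 30 μL + 210 μL = 240 μL total → factor 240/30 = 8
Step 4: 35 μL + 14.1 mL = 14135 μL total → factor 14135/35 = 403.86
Step 5: 55 μL + 10.6 mL = 10655 μL total → factor 10655/55 = 193.73
Overall dilution factor = 2.3913 × 21.429 × 8 × 403.86 × 193.73 = 3.2073 × 10^7
Final = 3.00 × 10^8 PFU/mL / 3.2073 × 10^7 = 9.35 PFU/mL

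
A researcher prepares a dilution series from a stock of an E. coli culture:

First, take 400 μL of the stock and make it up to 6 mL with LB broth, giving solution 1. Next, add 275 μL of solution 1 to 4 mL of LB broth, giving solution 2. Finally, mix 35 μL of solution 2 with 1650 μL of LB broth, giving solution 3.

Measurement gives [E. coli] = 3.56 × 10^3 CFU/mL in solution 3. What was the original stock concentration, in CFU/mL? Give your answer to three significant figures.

4.00 × 10^7 CFU/mL

Step 1: 400 μL brought to 6 mL → factor 6000/400 = 15
Step 2: 275 μL + 4 mL = 4275 μL total → factor 4275/275 = 15.545
Step 3: 35 μL + 1650 μL = 1685 μL total → factor 1685/35 = 48.143
Overall dilution factor = 15 × 15.545 × 48.143 = 11226
Stock = 3.56 × 10^3 CFU/mL × 11226 = 4.00 × 10^7 CFU/mL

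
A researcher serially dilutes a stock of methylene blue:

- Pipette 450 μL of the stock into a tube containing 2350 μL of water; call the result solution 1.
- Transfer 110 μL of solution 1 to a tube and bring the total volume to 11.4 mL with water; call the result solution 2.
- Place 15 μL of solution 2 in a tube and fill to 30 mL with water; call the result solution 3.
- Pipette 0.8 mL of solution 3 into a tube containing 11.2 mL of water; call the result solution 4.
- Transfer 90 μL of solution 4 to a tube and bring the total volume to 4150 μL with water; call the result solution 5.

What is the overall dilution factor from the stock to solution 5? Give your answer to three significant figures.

Step 1: 450 μL + 2350 μL = 2800 μL total → factor 2800/450 = 6.2222
Step 2: 110 μL brought to 11.4 mL → factor 11400/110 = 103.64
Step 3: 15 μL brought to 30 mL → factor 30000/15 = 2000
Step 4: 0.8 mL + 11.2 mL = 12 mL total → factor 12/0.8 = 15
Step 5: 90 μL brought to 4150 μL → factor 4150/90 = 46.111
Overall dilution factor = 6.2222 × 103.64 × 2000 × 15 × 46.111 = 8.9204 × 10^8

8.92 × 10^8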